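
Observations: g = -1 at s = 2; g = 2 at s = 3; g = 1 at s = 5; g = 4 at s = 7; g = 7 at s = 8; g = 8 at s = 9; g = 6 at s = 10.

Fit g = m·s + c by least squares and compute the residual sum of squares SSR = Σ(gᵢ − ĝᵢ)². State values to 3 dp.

Entries of AᵀA: Σs·s = 332, Σs = 44, Σ1 = 7.
Right-hand side: Σs·g = 225, Σg = 27.
Normal equations: [[332, 44]; [44, 7]]·[m, c]ᵀ = [225, 27]ᵀ.
Eliminating c: 7·(row 1) − 44·(row 2) gives 388·m = 7·225 − 44·27 = 387, so m = 387/388.
Then c = (27 − 44·(387/388))/7 = -234/97.
Residuals: -113/194, 551/388, -611/388, -221/388, 139/97, 557/388, -303/194; SSR = 4545/388.

SSR = 11.714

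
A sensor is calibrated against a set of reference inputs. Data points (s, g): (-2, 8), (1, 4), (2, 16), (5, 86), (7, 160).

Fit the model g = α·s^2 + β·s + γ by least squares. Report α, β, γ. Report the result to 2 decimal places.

Compute the Gram sums: Σs^2·s^2 = 3059, Σs^2·s = 469, Σs^2 = 83, Σs·s = 83, Σs = 13, Σ1 = 5.
Moment sums: Σs^2·g = 10090, Σs·g = 1570, Σg = 274.
MᵀM·[α, β, γ]ᵀ = Mᵀg becomes [[3059, 469, 83]; [469, 83, 13]; [83, 13, 5]]·[α, β, γ]ᵀ = [10090, 1570, 274]ᵀ.
Solving the 3×3 system (Gaussian elimination) gives α = 11563/3876, β = 2685/1292, γ = -121/969.

α = 2.98, β = 2.08, γ = -0.12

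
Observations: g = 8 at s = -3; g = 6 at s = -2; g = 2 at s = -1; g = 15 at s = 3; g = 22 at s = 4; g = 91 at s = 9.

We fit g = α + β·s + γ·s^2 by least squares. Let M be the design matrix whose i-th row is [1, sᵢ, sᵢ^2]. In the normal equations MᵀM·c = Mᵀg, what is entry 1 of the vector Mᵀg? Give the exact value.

144

Entry 1 ↔ basis 1, so (Mᵀg)_{1} = Σᵢ gᵢ = (1)·(8) + (1)·(6) + (1)·(2) + (1)·(15) + (1)·(22) + (1)·(91) = 144.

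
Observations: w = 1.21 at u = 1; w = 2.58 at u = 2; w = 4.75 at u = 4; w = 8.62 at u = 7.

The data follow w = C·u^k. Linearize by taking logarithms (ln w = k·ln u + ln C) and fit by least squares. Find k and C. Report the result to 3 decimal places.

k = 0.995, C = 1.235

Linearized form: ln w = k·ln u + ln C. From the 4 transformed points,
AᵀA = [[6.1888, 4.0254]; [4.0254, 4]], rhs = [7.0087, 4.8506]ᵀ  (here Σln u = 4.0254, Σ(ln u)² = 6.1888, Σln w = 4.8506, Σln u·ln w = 7.0087).
Solving (det = 8.5519): k = 0.99500, ln C = 0.21135, so C = exp(0.21135) = 1.23535.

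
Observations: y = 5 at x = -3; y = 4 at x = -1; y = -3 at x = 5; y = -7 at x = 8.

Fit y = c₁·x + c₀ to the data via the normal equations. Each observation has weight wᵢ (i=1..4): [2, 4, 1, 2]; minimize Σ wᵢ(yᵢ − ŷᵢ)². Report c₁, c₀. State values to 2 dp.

c₁ = -1.14, c₀ = 2.39

The normal equations are: 175·c₁ + 11·c₀ = -173;  11·c₁ + 9·c₀ = 9.
(Σwᵢ·x·x = 175, Σwᵢ·x = 11, Σwᵢ·1 = 9, Σwᵢ·x·y = -173, Σwᵢ·y = 9.)
Eliminating c₀: 9·(row 1) − 11·(row 2) gives 1454·c₁ = 9·(-173) − 11·9 = -1656, so c₁ = -828/727.
Then c₀ = (9 − 11·(-828/727))/9 = 1739/727.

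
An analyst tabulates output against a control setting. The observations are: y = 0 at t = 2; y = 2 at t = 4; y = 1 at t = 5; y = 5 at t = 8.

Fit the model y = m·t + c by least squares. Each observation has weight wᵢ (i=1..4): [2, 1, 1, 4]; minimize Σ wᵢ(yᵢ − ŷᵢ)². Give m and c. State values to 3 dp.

m = 0.841, c = -1.855

Normal-equation sums: Σwᵢ·t·t = 305, Σwᵢ·t = 45, Σwᵢ·1 = 8.
And Σwᵢ·t·y = 173, Σwᵢ·y = 23.
XᵀWX·[m, c]ᵀ = XᵀWy becomes [[305, 45]; [45, 8]]·[m, c]ᵀ = [173, 23]ᵀ.
det = 305·8 − 45² = 415.
m = (173·8 − 45·23)/415 = 349/415; c = (305·23 − 45·173)/415 = -154/83.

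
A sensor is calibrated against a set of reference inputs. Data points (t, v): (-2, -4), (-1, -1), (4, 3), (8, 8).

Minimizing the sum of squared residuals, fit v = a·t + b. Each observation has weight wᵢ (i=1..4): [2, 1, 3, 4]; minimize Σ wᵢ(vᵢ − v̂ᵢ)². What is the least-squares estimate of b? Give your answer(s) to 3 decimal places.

The normal system XᵀWX·[a, b]ᵀ = XᵀWv is [[313, 39]; [39, 10]]·[a, b]ᵀ = [309, 32]ᵀ.
det = 313·10 − 39² = 1609.
a = (309·10 − 39·32)/1609 = 1842/1609; b = (313·32 − 39·309)/1609 = -2035/1609.

b = -1.265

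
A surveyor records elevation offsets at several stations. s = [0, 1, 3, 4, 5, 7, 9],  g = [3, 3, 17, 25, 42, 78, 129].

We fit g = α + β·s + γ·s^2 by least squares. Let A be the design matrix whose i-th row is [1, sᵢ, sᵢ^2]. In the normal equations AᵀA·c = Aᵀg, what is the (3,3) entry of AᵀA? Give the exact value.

Row 3 ↔ basis s^2, column 3 ↔ basis s^2, so (AᵀA)_{3,3} = Σᵢ (s^2)·(s^2) = (0)·(0) + (1)·(1) + (9)·(9) + (16)·(16) + (25)·(25) + (49)·(49) + (81)·(81) = 9925.

9925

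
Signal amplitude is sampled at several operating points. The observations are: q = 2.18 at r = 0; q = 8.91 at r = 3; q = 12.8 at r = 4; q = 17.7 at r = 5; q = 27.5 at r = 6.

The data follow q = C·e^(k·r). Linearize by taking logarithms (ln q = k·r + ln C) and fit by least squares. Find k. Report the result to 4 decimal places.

k = 0.4188

Let Y = ln q. Fitting Y = k·r + ln C by least squares:
Σr = 18.0000, Σ(r)² = 86.0000, Σln q = 11.7037, Σr·ln q = 51.0122.
Equations: 86.0000·k + 18.0000·ln C = 51.0122;  18.0000·k + 5·ln C = 11.7037.
Solving (det = 106.0000): k = 0.41882, ln C = 0.83299.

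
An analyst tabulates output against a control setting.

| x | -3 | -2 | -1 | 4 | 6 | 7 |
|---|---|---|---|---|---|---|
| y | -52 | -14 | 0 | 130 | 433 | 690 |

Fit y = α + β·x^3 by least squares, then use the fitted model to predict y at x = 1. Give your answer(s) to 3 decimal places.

ŷ = 3.844

Compute the Gram sums: Σ1 = 6, Σx^3 = 587, Σx^3·x^3 = 169195.
For Mᵀy: Σy = 1187, Σx^3·y = 340034.
So MᵀM·[α, β]ᵀ = Mᵀy: [[6, 587]; [587, 169195]]·[α, β]ᵀ = [1187, 340034]ᵀ.
Eliminating β: 169195·(row 1) − 587·(row 2) gives 670601·α = 169195·1187 − 587·340034 = 1234507, so α = 1234507/670601.
Then β = (340034 − 587·(1234507/670601))/169195 = 1343435/670601.
At x = 1: ŷ = (1234507/670601)·(1) + (1343435/670601)·(1) = 2577942/670601.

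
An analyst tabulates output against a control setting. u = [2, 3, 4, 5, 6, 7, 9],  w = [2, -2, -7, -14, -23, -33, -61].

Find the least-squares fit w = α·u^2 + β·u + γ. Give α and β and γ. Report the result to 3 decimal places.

α = -0.930, β = 1.311, γ = 2.776

Setting ∂/∂α … = 0 gives: 11236·α + 1512·β + 220·γ = -7858;  1512·α + 220·β + 36·γ = -1018;  220·α + 36·β + 7·γ = -138.
(Σu^2·u^2 = 11236, Σu^2·u = 1512, Σu^2 = 220, Σu·u = 220, Σu = 36, Σ1 = 7, Σu^2·w = -7858, Σu·w = -1018, Σw = -138.)
Row-reducing yields α = -4727/5082, β = 2221/1694, γ = 7054/2541.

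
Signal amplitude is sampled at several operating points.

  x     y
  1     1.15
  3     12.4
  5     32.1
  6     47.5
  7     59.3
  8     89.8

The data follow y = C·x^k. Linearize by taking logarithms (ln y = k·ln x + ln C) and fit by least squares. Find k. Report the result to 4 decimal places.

k = 2.0570

With ln yᵢ as the transformed response and ln xᵢ as the regressor:
Over the data: Σln x = 8.5252, Σ(ln x)² = 15.1183, Σln y = 18.5672, Σln x·ln y = 32.5632.
Normal system: [[15.1183, 8.5252]; [8.5252, 6]]·[k, ln C]ᵀ = [32.5632, 18.5672]ᵀ.
Δ = 15.1183·6 − (8.5252)² = 18.0313; k = (32.5632·6 − 8.5252·18.5672)/18.0313 = 2.05701, ln C = (15.1183·18.5672 − 8.5252·32.5632)/18.0313 = 0.17181.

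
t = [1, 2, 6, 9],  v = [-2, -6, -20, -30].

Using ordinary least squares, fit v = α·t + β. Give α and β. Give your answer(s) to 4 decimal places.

α = -3.4878, β = 1.1951

Sums needed: Σt·t = 122, Σt = 18, Σ1 = 4.
And Σt·v = -404, Σv = -58.
Eliminating β: 4·(row 1) − 18·(row 2) gives 164·α = 4·(-404) − 18·(-58) = -572, so α = -143/41.
Then β = ((-58) − 18·(-143/41))/4 = 49/41.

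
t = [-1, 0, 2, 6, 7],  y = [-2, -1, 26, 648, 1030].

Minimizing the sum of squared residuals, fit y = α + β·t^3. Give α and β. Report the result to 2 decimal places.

Normal-equation sums: Σ1 = 5, Σt^3 = 566, Σt^3·t^3 = 164370.
And Σy = 1701, Σt^3·y = 493468.
Normal equations: [[5, 566]; [566, 164370]]·[α, β]ᵀ = [1701, 493468]ᵀ.
Determinant 5·164370 − 566² = 501494.
α = (1701·164370 − 566·493468)/501494 = 145241/250747; β = (5·493468 − 566·1701)/501494 = 752287/250747.

α = 0.58, β = 3.00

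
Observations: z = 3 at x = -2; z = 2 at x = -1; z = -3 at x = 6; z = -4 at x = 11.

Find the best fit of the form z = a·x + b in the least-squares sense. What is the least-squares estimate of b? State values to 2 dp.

b = 1.45

Compute the Gram sums: Σx·x = 162, Σx = 14, Σ1 = 4.
Moment sums: Σx·z = -70, Σz = -2.
So MᵀM·[a, b]ᵀ = Mᵀz: [[162, 14]; [14, 4]]·[a, b]ᵀ = [-70, -2]ᵀ.
Eliminating b: 4·(row 1) − 14·(row 2) gives 452·a = 4·(-70) − 14·(-2) = -252, so a = -63/113.
Then b = ((-2) − 14·(-63/113))/4 = 164/113.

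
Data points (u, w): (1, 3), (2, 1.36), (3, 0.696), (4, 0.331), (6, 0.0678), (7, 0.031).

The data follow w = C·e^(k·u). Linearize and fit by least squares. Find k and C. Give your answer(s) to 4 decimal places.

k = -0.7599, C = 6.5210

Let Y = ln w. Fitting Y = k·u + ln C by least squares:
Sums: Σu = 23.0000, Σ(u)² = 115.0000, Σln w = -6.2269, Σu·ln w = -44.2597.
Normal system: [[115.0000, 23.0000]; [23.0000, 6]]·[k, ln C]ᵀ = [-44.2597, -6.2269]ᵀ.
Δ = 115.0000·6 − (23.0000)² = 161.0000; k = (-44.2597·6 − 23.0000·-6.2269)/161.0000 = -0.75987, ln C = (115.0000·-6.2269 − 23.0000·-44.2597)/161.0000 = 1.87503, so C = exp(1.87503) = 6.52099.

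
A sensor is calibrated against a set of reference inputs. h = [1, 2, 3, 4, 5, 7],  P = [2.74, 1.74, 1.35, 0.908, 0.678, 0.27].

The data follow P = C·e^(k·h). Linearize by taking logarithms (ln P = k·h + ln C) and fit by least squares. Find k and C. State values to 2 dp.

Linearized form: ln P = k·h + ln C. From the 6 transformed points,
XᵀX = [[104.0000, 22.0000]; [22.0000, 6]], rhs = [-8.4784, 0.0675]ᵀ  (here Σh = 22.0000, Σ(h)² = 104.0000, Σln P = 0.0675, Σh·ln P = -8.4784).
Solving (det = 140.0000): k = -0.37397, ln C = 1.38246, so C = exp(1.38246) = 3.98467.

k = -0.37, C = 3.98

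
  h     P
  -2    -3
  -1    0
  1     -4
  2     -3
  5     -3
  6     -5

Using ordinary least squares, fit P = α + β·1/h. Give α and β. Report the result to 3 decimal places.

From the data, Σ1 = 6, Σ1/h = 11/30, Σ1/h·1/h = 2311/900.
Right-hand side: ΣP = -18, Σ1/h·P = -163/30.
Determinant 6·(2311/900) − (11/30)² = 2749/180.
α = ((-18)·(2311/900) − (11/30)·(-163/30))/(2749/180) = -7961/2749; β = (6·(-163/30) − (11/30)·(-18))/(2749/180) = -4680/2749.

α = -2.896, β = -1.702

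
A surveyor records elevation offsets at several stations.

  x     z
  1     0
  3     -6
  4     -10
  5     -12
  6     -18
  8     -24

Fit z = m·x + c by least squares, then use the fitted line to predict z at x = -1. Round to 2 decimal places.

ẑ = 7.54

The normal system MᵀM·[m, c]ᵀ = Mᵀz is [[151, 27]; [27, 6]]·[m, c]ᵀ = [-418, -70]ᵀ.
Determinant 151·6 − 27² = 177.
m = ((-418)·6 − 27·(-70))/177 = -206/59; c = (151·(-70) − 27·(-418))/177 = 716/177.
At x = -1: ẑ = (-206/59)·(-1) + (716/177)·(1) = 1334/177.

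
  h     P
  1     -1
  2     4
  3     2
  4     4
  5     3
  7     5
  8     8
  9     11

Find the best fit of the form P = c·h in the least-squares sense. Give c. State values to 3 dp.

c = 0.972

Entries of MᵀM: Σh·h = 249.
And Σh·P = 242.
c = 242/249 = 0.971888.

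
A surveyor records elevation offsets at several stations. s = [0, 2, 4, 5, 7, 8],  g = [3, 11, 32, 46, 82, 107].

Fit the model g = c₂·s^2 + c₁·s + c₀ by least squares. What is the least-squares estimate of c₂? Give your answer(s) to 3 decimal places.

c₂ = 1.451

Normal-equation sums: Σs^2·s^2 = 7394, Σs^2·s = 1052, Σs^2 = 158, Σs·s = 158, Σs = 26, Σ1 = 6.
Moment sums: Σs^2·g = 12572, Σs·g = 1810, Σg = 281.
Normal equations: [[7394, 1052, 158]; [1052, 158, 26]; [158, 26, 6]]·[c₂, c₁, c₀]ᵀ = [12572, 1810, 281]ᵀ.
Solving the 3×3 system (Gaussian elimination) gives c₂ = 25343/17466, c₁ = 22861/17466, c₀ = 17187/5822.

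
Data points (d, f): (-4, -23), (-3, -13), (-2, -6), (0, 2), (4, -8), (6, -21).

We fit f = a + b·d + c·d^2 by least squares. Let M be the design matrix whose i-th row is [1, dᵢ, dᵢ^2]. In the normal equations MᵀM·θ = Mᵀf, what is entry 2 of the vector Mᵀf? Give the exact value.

-15

Entry 2 ↔ basis d, so (Mᵀf)_{2} = Σᵢ (d)·fᵢ = (-4)·(-23) + (-3)·(-13) + (-2)·(-6) + (0)·(2) + (4)·(-8) + (6)·(-21) = -15.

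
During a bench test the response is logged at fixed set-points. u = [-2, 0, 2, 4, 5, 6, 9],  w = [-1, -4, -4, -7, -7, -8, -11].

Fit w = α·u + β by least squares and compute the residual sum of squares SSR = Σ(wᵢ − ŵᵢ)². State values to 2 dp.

SSR = 2.08

The normal system XᵀX·[α, β]ᵀ = Xᵀw is [[166, 24]; [24, 7]]·[α, β]ᵀ = [-216, -42]ᵀ.
Δ = 166·7 − 24² = 586.
α = ((-216)·7 − 24·(-42))/586 = -252/293; β = (166·(-42) − 24·(-216))/586 = -894/293.
Residuals: 97/293, -278/293, 226/293, -149/293, 103/293, 62/293, -61/293; SSR = 608/293.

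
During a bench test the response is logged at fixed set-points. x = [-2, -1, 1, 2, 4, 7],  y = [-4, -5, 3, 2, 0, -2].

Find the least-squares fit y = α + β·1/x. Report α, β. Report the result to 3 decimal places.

α = -1.284, β = 4.344

Forming MᵀM = [[6, 11/28]; [11/28, 2025/784]] and Mᵀy = [-6, 75/7]ᵀ gives MᵀM·[α, β]ᵀ = Mᵀy.
Eliminating β: (2025/784)·(row 1) − (11/28)·(row 2) gives (12029/784)·α = (2025/784)·(-6) − (11/28)·(75/7) = -7725/392, so α = -15450/12029.
Then β = ((75/7) − (11/28)·(-15450/12029))/(2025/784) = 52248/12029.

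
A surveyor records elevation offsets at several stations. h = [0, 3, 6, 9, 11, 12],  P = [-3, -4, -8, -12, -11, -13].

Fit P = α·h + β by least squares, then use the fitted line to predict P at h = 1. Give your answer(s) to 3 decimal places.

P̂ = -3.421

Normal-equation sums: Σh·h = 391, Σh = 41, Σ1 = 6.
And Σh·P = -445, ΣP = -51.
So AᵀA·[α, β]ᵀ = AᵀP: [[391, 41]; [41, 6]]·[α, β]ᵀ = [-445, -51]ᵀ.
Δ = 391·6 − 41² = 665.
α = ((-445)·6 − 41·(-51))/665 = -579/665; β = (391·(-51) − 41·(-445))/665 = -1696/665.
At h = 1: P̂ = (-579/665)·(1) + (-1696/665)·(1) = -65/19.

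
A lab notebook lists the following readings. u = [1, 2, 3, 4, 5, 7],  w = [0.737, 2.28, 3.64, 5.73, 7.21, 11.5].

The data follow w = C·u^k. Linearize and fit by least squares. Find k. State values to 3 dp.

k = 1.397

Let Y = ln w. Fitting Y = k·ln u + ln C by least squares:
Σln u = 6.7334, Σ(ln u)² = 9.9861, Σln w = 7.9745, Σln u·ln w = 12.3427.
Normal system: [[9.9861, 6.7334]; [6.7334, 6]]·[k, ln C]ᵀ = [12.3427, 7.9745]ᵀ.
Δ = 9.9861·6 − (6.7334)² = 14.5777; k = (12.3427·6 − 6.7334·7.9745)/14.5777 = 1.39670, ln C = (9.9861·7.9745 − 6.7334·12.3427)/14.5777 = -0.23833.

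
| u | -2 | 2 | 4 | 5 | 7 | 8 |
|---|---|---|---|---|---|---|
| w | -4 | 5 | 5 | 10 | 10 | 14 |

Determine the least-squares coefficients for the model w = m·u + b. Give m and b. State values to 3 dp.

The normal system MᵀM·[m, b]ᵀ = Mᵀw is [[162, 24]; [24, 6]]·[m, b]ᵀ = [270, 40]ᵀ.
det = 162·6 − 24² = 396.
m = (270·6 − 24·40)/396 = 5/3; b = (162·40 − 24·270)/396 = 0.

m = 1.667, b = 0.000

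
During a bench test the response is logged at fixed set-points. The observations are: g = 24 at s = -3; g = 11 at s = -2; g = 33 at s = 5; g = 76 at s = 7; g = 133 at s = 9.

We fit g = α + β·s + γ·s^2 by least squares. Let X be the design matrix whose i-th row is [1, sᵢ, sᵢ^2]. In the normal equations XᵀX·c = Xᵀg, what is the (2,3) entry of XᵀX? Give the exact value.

Row 2 ↔ basis s, column 3 ↔ basis s^2, so (XᵀX)_{2,3} = Σᵢ (s)·(s^2) = (-3)·(9) + (-2)·(4) + (5)·(25) + (7)·(49) + (9)·(81) = 1162.

1162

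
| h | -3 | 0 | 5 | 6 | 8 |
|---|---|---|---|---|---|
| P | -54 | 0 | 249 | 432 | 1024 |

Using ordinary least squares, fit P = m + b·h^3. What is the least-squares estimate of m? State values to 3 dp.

Normal-equation sums: Σ1 = 5, Σh^3 = 826, Σh^3·h^3 = 325154.
For AᵀP: ΣP = 1651, Σh^3·P = 650183.
Normal equations: [[5, 826]; [826, 325154]]·[m, b]ᵀ = [1651, 650183]ᵀ.
Determinant 5·325154 − 826² = 943494.
m = (1651·325154 − 826·650183)/943494 = -552/2347; b = (5·650183 − 826·1651)/943494 = 9389/4694.

m = -0.235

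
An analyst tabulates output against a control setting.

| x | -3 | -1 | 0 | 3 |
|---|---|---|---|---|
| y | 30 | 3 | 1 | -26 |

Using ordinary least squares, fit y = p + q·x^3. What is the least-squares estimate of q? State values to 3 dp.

q = -1.037

Sums needed: Σ1 = 4, Σx^3 = -1, Σx^3·x^3 = 1459.
And Σy = 8, Σx^3·y = -1515.
So MᵀM·[p, q]ᵀ = Mᵀy: [[4, -1]; [-1, 1459]]·[p, q]ᵀ = [8, -1515]ᵀ.
Eliminating q: 1459·(row 1) − (-1)·(row 2) gives 5835·p = 1459·8 − (-1)·(-1515) = 10157, so p = 10157/5835.
Then q = ((-1515) − (-1)·(10157/5835))/1459 = -6052/5835.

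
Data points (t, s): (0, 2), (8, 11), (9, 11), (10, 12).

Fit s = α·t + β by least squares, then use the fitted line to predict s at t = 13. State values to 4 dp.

Normal-equation sums: Σt·t = 245, Σt = 27, Σ1 = 4.
Moment sums: Σt·s = 307, Σs = 36.
MᵀM·[α, β]ᵀ = Mᵀs becomes [[245, 27]; [27, 4]]·[α, β]ᵀ = [307, 36]ᵀ.
Δ = 245·4 − 27² = 251.
α = (307·4 − 27·36)/251 = 256/251; β = (245·36 − 27·307)/251 = 531/251.
At t = 13: ŝ = (256/251)·(13) + (531/251)·(1) = 3859/251.

ŝ = 15.3745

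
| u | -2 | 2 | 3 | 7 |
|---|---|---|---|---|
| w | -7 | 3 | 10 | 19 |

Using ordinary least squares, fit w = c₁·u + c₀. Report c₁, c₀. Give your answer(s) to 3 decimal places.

c₁ = 2.939, c₀ = -1.098

The normal equations are: 66·c₁ + 10·c₀ = 183;  10·c₁ + 4·c₀ = 25.
Δ = 66·4 − 10² = 164.
c₁ = (183·4 − 10·25)/164 = 241/82; c₀ = (66·25 − 10·183)/164 = -45/41.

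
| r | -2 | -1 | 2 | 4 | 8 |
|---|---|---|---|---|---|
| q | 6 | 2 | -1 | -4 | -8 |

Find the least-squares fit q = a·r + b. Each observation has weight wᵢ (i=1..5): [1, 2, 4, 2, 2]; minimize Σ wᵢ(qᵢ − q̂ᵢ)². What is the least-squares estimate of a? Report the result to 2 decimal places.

The normal equations are: 182·a + 28·b = -184;  28·a + 11·b = -18.
Determinant 182·11 − 28² = 1218.
a = ((-184)·11 − 28·(-18))/1218 = -760/609; b = (182·(-18) − 28·(-184))/1218 = 134/87.

a = -1.25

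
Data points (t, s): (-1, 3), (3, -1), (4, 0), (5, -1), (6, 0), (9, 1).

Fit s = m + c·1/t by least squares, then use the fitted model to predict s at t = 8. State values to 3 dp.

ŝ = 0.018

With design matrix X, XᵀX = [[6, 11/180]; [11/180, 40621/32400]] and Xᵀs = [2, -154/45]ᵀ.
det = 6·(40621/32400) − (11/180)² = 48721/6480.
m = (2·(40621/32400) − (11/180)·(-154/45))/(48721/6480) = 88018/243605; c = (6·(-154/45) − (11/180)·2)/(48721/6480) = -133848/48721.
At t = 8: ŝ = (88018/243605)·(1) + (-133848/48721)·(1/8) = 4363/243605.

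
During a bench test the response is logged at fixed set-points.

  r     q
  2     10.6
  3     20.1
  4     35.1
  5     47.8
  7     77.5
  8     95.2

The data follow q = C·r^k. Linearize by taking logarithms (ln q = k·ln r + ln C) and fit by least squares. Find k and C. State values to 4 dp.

Linearized form: ln q = k·ln r + ln C. From the 6 transformed points,
Σln r = 8.8128, Σ(ln r)² = 14.3101, Σln q = 21.6931, Σln r·ln q = 34.0286.
Equations: 14.3101·k + 8.8128·ln C = 34.0286;  8.8128·k + 6·ln C = 21.6931.
Slope k = (n·Σln r·ln q − Σln r·Σln q)/(n·Σ(ln r)² − (Σln r)²) = (6·34.0286 − 8.8128·21.6931)/8.1947 = 1.58570; ln C = (Σln q − k·Σln r)/n = 1.28642, so C = exp(1.28642) = 3.61979.

k = 1.5857, C = 3.6198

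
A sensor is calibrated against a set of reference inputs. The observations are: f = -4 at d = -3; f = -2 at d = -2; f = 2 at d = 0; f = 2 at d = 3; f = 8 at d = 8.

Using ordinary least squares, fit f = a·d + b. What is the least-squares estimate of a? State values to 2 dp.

a = 1.00

Setting ∂/∂a … = 0 gives: 86·a + 6·b = 86;  6·a + 5·b = 6.
det = 86·5 − 6² = 394.
a = (86·5 − 6·6)/394 = 1; b = (86·6 − 6·86)/394 = 0.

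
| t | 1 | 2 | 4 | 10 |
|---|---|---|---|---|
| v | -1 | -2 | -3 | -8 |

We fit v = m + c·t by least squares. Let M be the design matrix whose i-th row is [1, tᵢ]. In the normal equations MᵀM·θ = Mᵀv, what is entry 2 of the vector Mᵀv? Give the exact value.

-97

Entry 2 ↔ basis t, so (Mᵀv)_{2} = Σᵢ (t)·vᵢ = (1)·(-1) + (2)·(-2) + (4)·(-3) + (10)·(-8) = -97.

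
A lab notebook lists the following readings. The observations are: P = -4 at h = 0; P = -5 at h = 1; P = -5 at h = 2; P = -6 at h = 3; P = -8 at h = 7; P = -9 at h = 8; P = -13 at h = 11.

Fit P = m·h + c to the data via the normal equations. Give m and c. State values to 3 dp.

Sums needed: Σh·h = 248, Σh = 32, Σ1 = 7.
Moment sums: Σh·P = -304, ΣP = -50.
Normal equations: [[248, 32]; [32, 7]]·[m, c]ᵀ = [-304, -50]ᵀ.
Eliminating c: 7·(row 1) − 32·(row 2) gives 712·m = 7·(-304) − 32·(-50) = -528, so m = -66/89.
Then c = ((-50) − 32·(-66/89))/7 = -334/89.

m = -0.742, c = -3.753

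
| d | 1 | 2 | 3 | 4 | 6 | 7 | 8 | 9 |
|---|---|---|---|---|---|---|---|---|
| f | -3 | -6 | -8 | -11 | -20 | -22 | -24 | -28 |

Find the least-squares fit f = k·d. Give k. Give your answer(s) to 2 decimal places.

The normal equations are: 260·k = -801.
(Σd·d = 260, Σd·f = -801.)
k = (-801)/260 = -3.08077.

k = -3.08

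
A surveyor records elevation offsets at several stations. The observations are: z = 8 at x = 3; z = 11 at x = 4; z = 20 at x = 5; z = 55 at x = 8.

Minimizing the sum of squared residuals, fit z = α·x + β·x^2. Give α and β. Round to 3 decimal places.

Entries of MᵀM: Σx·x = 114, Σx·x^2 = 728, Σx^2·x^2 = 5058.
Moment sums: Σx·z = 608, Σx^2·z = 4268.
Normal equations: [[114, 728]; [728, 5058]]·[α, β]ᵀ = [608, 4268]ᵀ.
Determinant 114·5058 − 728² = 46628.
α = (608·5058 − 728·4268)/46628 = -7960/11657; β = (114·4268 − 728·608)/46628 = 10982/11657.

α = -0.683, β = 0.942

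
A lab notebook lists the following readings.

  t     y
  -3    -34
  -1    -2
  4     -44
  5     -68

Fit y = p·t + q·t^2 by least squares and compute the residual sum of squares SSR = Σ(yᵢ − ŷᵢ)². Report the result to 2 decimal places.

From the data, Σt·t = 51, Σt·t^2 = 161, Σt^2·t^2 = 963.
Right-hand side: Σt·y = -412, Σt^2·y = -2712.
So AᵀA·[p, q]ᵀ = Aᵀy: [[51, 161]; [161, 963]]·[p, q]ᵀ = [-412, -2712]ᵀ.
Δ = 51·963 − 161² = 23192.
p = ((-412)·963 − 161·(-2712))/23192 = 9969/5798; q = (51·(-2712) − 161·(-412))/23192 = -17995/5798.
Residuals: -2635/2899, 8184/2899, -3534/2899, 2883/2899; SSR = 32674/2899.

SSR = 11.27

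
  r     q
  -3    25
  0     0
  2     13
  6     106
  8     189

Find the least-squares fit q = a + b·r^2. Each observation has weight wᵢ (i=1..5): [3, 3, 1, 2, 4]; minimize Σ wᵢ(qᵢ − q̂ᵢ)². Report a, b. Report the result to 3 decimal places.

Normal-equation sums: Σwᵢ·1 = 13, Σwᵢ·r^2 = 359, Σwᵢ·r^2·r^2 = 19235.
Moment sums: Σwᵢ·q = 1056, Σwᵢ·r^2·q = 56743.
MᵀWM·[a, b]ᵀ = MᵀWq becomes [[13, 359]; [359, 19235]]·[a, b]ᵀ = [1056, 56743]ᵀ.
Δ = 13·19235 − 359² = 121174.
a = (1056·19235 − 359·56743)/121174 = -58577/121174; b = (13·56743 − 359·1056)/121174 = 358555/121174.

a = -0.483, b = 2.959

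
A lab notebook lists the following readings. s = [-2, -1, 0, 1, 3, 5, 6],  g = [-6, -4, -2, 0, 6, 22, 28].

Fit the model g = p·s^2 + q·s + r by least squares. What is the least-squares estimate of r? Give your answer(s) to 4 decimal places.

r = -2.9757

From the data, Σs^2·s^2 = 2020, Σs^2·s = 360, Σs^2 = 76, Σs·s = 76, Σs = 12, Σ1 = 7.
For Aᵀg: Σs^2·g = 1584, Σs·g = 312, Σg = 44.
Inverting the 3×3 Gram matrix, [p, q, r]ᵀ = [3052/5889, 4162/1963, -1348/453]ᵀ.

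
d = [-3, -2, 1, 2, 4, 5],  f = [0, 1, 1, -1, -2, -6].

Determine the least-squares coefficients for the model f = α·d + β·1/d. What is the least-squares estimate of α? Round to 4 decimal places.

Normal-equation sums: Σd·d = 59, Σd·1/d = 6, Σ1/d·1/d = 6169/3600.
And Σd·f = -41, Σ1/d·f = -17/10.
MᵀM·[α, β]ᵀ = Mᵀf becomes [[59, 6]; [6, 6169/3600]]·[α, β]ᵀ = [-41, -17/10]ᵀ.
det = 59·(6169/3600) − 6² = 234371/3600.
α = ((-41)·(6169/3600) − 6·(-17/10))/(234371/3600) = -216209/234371; β = (59·(-17/10) − 6·(-41))/(234371/3600) = 524520/234371.

α = -0.9225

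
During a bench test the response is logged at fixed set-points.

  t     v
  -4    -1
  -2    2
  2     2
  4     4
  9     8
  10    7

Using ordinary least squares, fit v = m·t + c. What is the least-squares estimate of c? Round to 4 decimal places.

c = 1.8487

Entries of AᵀA: Σt·t = 221, Σt = 19, Σ1 = 6.
For Aᵀv: Σt·v = 162, Σv = 22.
Δ = 221·6 − 19² = 965.
m = (162·6 − 19·22)/965 = 554/965; c = (221·22 − 19·162)/965 = 1784/965.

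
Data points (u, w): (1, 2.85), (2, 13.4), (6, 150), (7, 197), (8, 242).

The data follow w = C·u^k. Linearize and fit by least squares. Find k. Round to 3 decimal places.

Taking logs, ln w = k·ln u + ln C, so regress ln w on ln u.
XᵀX = [[11.8015, 6.5103]; [6.5103, 5]], rhs = [32.4713, 19.4254]ᵀ  (here Σln u = 6.5103, Σ(ln u)² = 11.8015, Σln w = 19.4254, Σln u·ln w = 32.4713).
Slope k = (n·Σln u·ln w − Σln u·Σln w)/(n·Σ(ln u)² − (Σln u)²) = (5·32.4713 − 6.5103·19.4254)/16.6240 = 2.15907; ln C = (Σln w − k·Σln u)/n = 1.07384.

k = 2.159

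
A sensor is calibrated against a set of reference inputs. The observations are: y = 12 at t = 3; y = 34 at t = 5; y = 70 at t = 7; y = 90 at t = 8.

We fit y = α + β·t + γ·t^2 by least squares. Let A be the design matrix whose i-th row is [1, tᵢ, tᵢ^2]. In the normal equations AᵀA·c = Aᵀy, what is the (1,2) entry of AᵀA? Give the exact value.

23

Row 1 ↔ basis 1, column 2 ↔ basis t, so (AᵀA)_{1,2} = Σᵢ t = (1)·(3) + (1)·(5) + (1)·(7) + (1)·(8) = 23.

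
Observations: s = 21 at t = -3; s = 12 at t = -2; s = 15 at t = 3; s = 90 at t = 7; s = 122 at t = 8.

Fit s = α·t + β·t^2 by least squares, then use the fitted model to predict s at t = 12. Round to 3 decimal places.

ŝ = 279.253

With design matrix A, AᵀA = [[135, 847]; [847, 6675]] and Aᵀs = [1564, 12590]ᵀ.
Eliminating β: 6675·(row 1) − 847·(row 2) gives 183716·α = 6675·1564 − 847·12590 = -224030, so α = -112015/91858.
Then β = (12590 − 847·(-112015/91858))/6675 = 187471/91858.
At t = 12: ŝ = (-112015/91858)·(12) + (187471/91858)·(144) = 12825822/45929.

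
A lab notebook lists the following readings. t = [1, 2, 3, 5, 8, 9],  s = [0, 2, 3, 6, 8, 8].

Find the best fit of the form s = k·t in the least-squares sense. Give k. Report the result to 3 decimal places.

k = 0.973

The normal system AᵀA·[k]ᵀ = Aᵀs is [[184]]·[k]ᵀ = [179]ᵀ.
k = 179/184 = 0.972826.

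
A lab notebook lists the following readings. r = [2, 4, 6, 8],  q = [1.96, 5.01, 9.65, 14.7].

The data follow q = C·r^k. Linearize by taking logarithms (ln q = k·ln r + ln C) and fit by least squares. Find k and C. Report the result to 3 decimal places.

Taking logs, ln q = k·ln r + ln C, so regress ln q on ln r.
Σln r = 5.9506, Σ(ln r)² = 9.9367, Σln q = 7.2392, Σln r·ln q = 12.3514.
Equations: 9.9367·k + 5.9506·ln C = 12.3514;  5.9506·k + 4·ln C = 7.2392.
Solving (det = 4.3368): k = 1.45912, ln C = -0.36088, so C = exp(-0.36088) = 0.69706.

k = 1.459, C = 0.697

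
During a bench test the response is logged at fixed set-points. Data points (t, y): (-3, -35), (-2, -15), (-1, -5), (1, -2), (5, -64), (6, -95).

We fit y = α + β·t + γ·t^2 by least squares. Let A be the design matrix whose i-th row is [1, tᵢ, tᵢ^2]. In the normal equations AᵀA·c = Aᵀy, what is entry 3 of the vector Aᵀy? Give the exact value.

Entry 3 ↔ basis t^2, so (Aᵀy)_{3} = Σᵢ (t^2)·yᵢ = (9)·(-35) + (4)·(-15) + (1)·(-5) + (1)·(-2) + (25)·(-64) + (36)·(-95) = -5402.

-5402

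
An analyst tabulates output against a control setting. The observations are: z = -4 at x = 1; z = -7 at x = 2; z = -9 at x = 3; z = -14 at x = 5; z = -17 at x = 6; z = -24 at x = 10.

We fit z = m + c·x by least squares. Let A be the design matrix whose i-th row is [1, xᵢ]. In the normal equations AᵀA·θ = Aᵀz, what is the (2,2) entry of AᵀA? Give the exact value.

Row 2 ↔ basis x, column 2 ↔ basis x, so (AᵀA)_{2,2} = Σᵢ (x)·(x) = (1)·(1) + (2)·(2) + (3)·(3) + (5)·(5) + (6)·(6) + (10)·(10) = 175.

175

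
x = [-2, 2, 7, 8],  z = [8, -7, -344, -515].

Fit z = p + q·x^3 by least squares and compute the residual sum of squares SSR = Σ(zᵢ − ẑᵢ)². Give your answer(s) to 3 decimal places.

Compute the Gram sums: Σ1 = 4, Σx^3 = 855, Σx^3·x^3 = 379921.
Right-hand side: Σz = -858, Σx^3·z = -381792.
Δ = 4·379921 − 855² = 788659.
p = ((-858)·379921 − 855·(-381792))/788659 = 459942/788659; q = (4·(-381792) − 855·(-858))/788659 = -793578/788659.
Residuals: -499294/788659, 368069/788659, 438616/788659, -307391/788659; SSR = 851626/788659.

SSR = 1.080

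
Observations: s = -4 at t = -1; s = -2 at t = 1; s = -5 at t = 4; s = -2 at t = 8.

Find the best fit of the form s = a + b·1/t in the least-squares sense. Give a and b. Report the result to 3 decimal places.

With design matrix X, XᵀX = [[4, 3/8]; [3/8, 133/64]] and Xᵀs = [-13, 1/2]ᵀ.
Determinant 4·(133/64) − (3/8)² = 523/64.
a = ((-13)·(133/64) − (3/8)·(1/2))/(523/64) = -1741/523; b = (4·(1/2) − (3/8)·(-13))/(523/64) = 440/523.

a = -3.329, b = 0.841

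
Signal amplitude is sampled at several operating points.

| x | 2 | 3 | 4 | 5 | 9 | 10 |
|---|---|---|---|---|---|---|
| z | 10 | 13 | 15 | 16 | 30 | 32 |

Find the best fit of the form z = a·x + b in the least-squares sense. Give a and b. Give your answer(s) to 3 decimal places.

Setting ∂/∂a … = 0 gives: 235·a + 33·b = 789;  33·a + 6·b = 116.
Eliminating b: 6·(row 1) − 33·(row 2) gives 321·a = 6·789 − 33·116 = 906, so a = 302/107.
Then b = (116 − 33·(302/107))/6 = 1223/321.

a = 2.822, b = 3.810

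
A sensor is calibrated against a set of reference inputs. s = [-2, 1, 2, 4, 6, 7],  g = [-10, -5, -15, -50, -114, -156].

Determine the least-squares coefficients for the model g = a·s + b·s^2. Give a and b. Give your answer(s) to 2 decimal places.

Compute the Gram sums: Σs·s = 110, Σs·s^2 = 624, Σs^2·s^2 = 3986.
And Σs·g = -1991, Σs^2·g = -12653.
Determinant 110·3986 − 624² = 49084.
a = ((-1991)·3986 − 624·(-12653))/49084 = -20327/24542; b = (110·(-12653) − 624·(-1991))/49084 = -74723/24542.

a = -0.83, b = -3.04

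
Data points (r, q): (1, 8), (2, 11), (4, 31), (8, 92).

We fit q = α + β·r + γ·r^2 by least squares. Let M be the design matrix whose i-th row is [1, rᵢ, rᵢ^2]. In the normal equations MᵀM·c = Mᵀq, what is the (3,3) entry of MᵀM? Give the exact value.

Row 3 ↔ basis r^2, column 3 ↔ basis r^2, so (MᵀM)_{3,3} = Σᵢ (r^2)·(r^2) = (1)·(1) + (4)·(4) + (16)·(16) + (64)·(64) = 4369.

4369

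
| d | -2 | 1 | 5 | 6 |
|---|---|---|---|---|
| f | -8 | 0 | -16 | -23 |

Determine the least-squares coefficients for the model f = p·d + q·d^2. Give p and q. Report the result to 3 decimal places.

Normal-equation sums: Σd·d = 66, Σd·d^2 = 334, Σd^2·d^2 = 1938.
For Aᵀf: Σd·f = -202, Σd^2·f = -1260.
Determinant 66·1938 − 334² = 16352.
p = ((-202)·1938 − 334·(-1260))/16352 = 7341/4088; q = (66·(-1260) − 334·(-202))/16352 = -3923/4088.

p = 1.796, q = -0.960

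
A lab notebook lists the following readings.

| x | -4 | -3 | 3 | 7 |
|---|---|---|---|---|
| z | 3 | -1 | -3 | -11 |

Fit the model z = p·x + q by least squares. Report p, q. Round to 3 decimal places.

p = -1.065, q = -2.201

The normal equations are: 83·p + 3·q = -95;  3·p + 4·q = -12.
Δ = 83·4 − 3² = 323.
p = ((-95)·4 − 3·(-12))/323 = -344/323; q = (83·(-12) − 3·(-95))/323 = -711/323.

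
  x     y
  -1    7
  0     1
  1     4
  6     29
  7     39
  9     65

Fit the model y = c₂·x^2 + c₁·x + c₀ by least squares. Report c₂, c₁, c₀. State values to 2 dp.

c₂ = 0.89, c₁ = -1.18, c₀ = 3.48

Entries of MᵀM: Σx^2·x^2 = 10260, Σx^2·x = 1288, Σx^2 = 168, Σx·x = 168, Σx = 22, Σ1 = 6.
Right-hand side: Σx^2·y = 8231, Σx·y = 1029, Σy = 145.
So MᵀM·[c₂, c₁, c₀]ᵀ = Mᵀy: [[10260, 1288, 168]; [1288, 168, 22]; [168, 22, 6]]·[c₂, c₁, c₀]ᵀ = [8231, 1029, 145]ᵀ.
Row-reducing yields c₂ = 45089/50460, c₁ = -4966/4205, c₀ = 87731/25230.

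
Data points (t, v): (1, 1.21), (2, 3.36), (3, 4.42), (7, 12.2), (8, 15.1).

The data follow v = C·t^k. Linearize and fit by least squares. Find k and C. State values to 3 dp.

k = 1.173, C = 1.291

Linearized form: ln v = k·ln t + ln C. From the 5 transformed points,
AᵀA = [[9.7980, 5.8171]; [5.8171, 5]], rhs = [12.9854, 8.1048]ᵀ  (here Σln t = 5.8171, Σ(ln t)² = 9.7980, Σln v = 8.1048, Σln t·ln v = 12.9854).
Solving (det = 15.1514): k = 1.17349, ln C = 0.25570, so C = exp(0.25570) = 1.29136.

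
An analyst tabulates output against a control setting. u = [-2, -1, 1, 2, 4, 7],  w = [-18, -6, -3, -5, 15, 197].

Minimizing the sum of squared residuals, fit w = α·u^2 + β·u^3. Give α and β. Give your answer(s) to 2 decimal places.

Compute the Gram sums: Σu^2·u^2 = 2691, Σu^2·u^3 = 17831, Σu^3·u^3 = 121875.
And Σu^2·w = 9792, Σu^3·w = 68638.
det = 2691·121875 − 17831² = 10021064.
α = (9792·121875 − 17831·68638)/10021064 = -15242089/5010532; β = (2691·68638 − 17831·9792)/10021064 = 5051853/5010532.

α = -3.04, β = 1.01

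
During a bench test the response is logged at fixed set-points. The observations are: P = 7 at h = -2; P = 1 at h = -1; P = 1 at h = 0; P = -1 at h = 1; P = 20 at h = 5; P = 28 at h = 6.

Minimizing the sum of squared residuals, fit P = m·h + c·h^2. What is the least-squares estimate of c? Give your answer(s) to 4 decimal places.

c = 0.9985

From the data, Σh·h = 67, Σh·h^2 = 333, Σh^2·h^2 = 1939.
For XᵀP: Σh·P = 252, Σh^2·P = 1536.
So XᵀX·[m, c]ᵀ = XᵀP: [[67, 333]; [333, 1939]]·[m, c]ᵀ = [252, 1536]ᵀ.
Eliminating c: 1939·(row 1) − 333·(row 2) gives 19024·m = 1939·252 − 333·1536 = -22860, so m = -5715/4756.
Then c = (1536 − 333·(-5715/4756))/1939 = 4749/4756.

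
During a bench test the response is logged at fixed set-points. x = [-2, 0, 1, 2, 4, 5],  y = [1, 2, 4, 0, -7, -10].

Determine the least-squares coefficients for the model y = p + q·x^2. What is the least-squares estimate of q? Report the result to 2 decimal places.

The normal equations are: 6·p + 50·q = -10;  50·p + 914·q = -354.
Eliminating q: 914·(row 1) − 50·(row 2) gives 2984·p = 914·(-10) − 50·(-354) = 8560, so p = 1070/373.
Then q = ((-354) − 50·(1070/373))/914 = -203/373.

q = -0.54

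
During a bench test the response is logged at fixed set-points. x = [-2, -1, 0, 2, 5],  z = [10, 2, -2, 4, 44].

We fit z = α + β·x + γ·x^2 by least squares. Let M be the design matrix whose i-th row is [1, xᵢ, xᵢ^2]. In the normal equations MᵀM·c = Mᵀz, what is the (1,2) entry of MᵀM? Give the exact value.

4

Row 1 ↔ basis 1, column 2 ↔ basis x, so (MᵀM)_{1,2} = Σᵢ x = (1)·(-2) + (1)·(-1) + (1)·(0) + (1)·(2) + (1)·(5) = 4.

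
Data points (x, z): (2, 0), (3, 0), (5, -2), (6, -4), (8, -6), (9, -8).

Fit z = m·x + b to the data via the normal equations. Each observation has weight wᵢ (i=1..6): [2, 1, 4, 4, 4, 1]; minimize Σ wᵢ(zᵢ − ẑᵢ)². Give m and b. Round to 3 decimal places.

m = -1.130, b = 3.000

Entries of MᵀWM: Σwᵢ·x·x = 598, Σwᵢ·x = 92, Σwᵢ·1 = 16.
For MᵀWz: Σwᵢ·x·z = -400, Σwᵢ·z = -56.
So MᵀWM·[m, b]ᵀ = MᵀWz: [[598, 92]; [92, 16]]·[m, b]ᵀ = [-400, -56]ᵀ.
Eliminating b: 16·(row 1) − 92·(row 2) gives 1104·m = 16·(-400) − 92·(-56) = -1248, so m = -26/23.
Then b = ((-56) − 92·(-26/23))/16 = 3.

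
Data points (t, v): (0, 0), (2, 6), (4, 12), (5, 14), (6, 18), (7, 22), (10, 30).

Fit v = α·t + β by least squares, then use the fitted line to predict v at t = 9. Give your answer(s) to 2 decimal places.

Sums needed: Σt·t = 230, Σt = 34, Σ1 = 7.
Right-hand side: Σt·v = 692, Σv = 102.
So AᵀA·[α, β]ᵀ = Aᵀv: [[230, 34]; [34, 7]]·[α, β]ᵀ = [692, 102]ᵀ.
Determinant 230·7 − 34² = 454.
α = (692·7 − 34·102)/454 = 688/227; β = (230·102 − 34·692)/454 = -34/227.
At t = 9: v̂ = (688/227)·(9) + (-34/227)·(1) = 6158/227.

v̂ = 27.13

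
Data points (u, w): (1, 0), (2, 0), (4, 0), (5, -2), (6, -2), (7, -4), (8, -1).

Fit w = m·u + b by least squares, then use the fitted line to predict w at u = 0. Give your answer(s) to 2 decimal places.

From the data, Σu·u = 195, Σu = 33, Σ1 = 7.
For Aᵀw: Σu·w = -58, Σw = -9.
Determinant 195·7 − 33² = 276.
m = ((-58)·7 − 33·(-9))/276 = -109/276; b = (195·(-9) − 33·(-58))/276 = 53/92.
At u = 0: ŵ = (-109/276)·(0) + (53/92)·(1) = 53/92.

ŵ = 0.58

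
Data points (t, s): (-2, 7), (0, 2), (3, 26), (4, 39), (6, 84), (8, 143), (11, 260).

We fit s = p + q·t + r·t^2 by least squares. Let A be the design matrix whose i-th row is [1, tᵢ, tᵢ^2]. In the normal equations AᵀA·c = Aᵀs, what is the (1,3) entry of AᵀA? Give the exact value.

250

Row 1 ↔ basis 1, column 3 ↔ basis t^2, so (AᵀA)_{1,3} = Σᵢ t^2 = (1)·(4) + (1)·(0) + (1)·(9) + (1)·(16) + (1)·(36) + (1)·(64) + (1)·(121) = 250.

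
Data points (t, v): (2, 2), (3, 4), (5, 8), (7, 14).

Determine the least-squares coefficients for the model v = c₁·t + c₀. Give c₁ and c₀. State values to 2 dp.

c₁ = 2.37, c₀ = -3.08

The normal system XᵀX·[c₁, c₀]ᵀ = Xᵀv is [[87, 17]; [17, 4]]·[c₁, c₀]ᵀ = [154, 28]ᵀ.
det = 87·4 − 17² = 59.
c₁ = (154·4 − 17·28)/59 = 140/59; c₀ = (87·28 − 17·154)/59 = -182/59.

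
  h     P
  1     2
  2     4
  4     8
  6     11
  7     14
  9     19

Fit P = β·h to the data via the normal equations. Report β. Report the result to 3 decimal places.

Normal-equation sums: Σh·h = 187.
And Σh·P = 377.
β = 377/187 = 2.01604.

β = 2.016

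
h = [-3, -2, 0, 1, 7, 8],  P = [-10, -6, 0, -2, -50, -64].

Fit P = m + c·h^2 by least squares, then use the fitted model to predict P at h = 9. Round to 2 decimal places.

P̂ = -81.24

The normal equations are: 6·m + 127·c = -132;  127·m + 6595·c = -6662.
(Σ1 = 6, Σh^2 = 127, Σh^2·h^2 = 6595, ΣP = -132, Σh^2·P = -6662.)
Δ = 6·6595 − 127² = 23441.
m = ((-132)·6595 − 127·(-6662))/23441 = -24466/23441; c = (6·(-6662) − 127·(-132))/23441 = -23208/23441.
At h = 9: P̂ = (-24466/23441)·(1) + (-23208/23441)·(81) = -1904314/23441.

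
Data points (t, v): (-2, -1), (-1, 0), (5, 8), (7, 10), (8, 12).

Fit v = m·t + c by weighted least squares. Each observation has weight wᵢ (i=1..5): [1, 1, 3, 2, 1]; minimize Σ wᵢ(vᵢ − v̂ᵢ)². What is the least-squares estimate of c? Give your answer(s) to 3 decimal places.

Setting ∂/∂m … = 0 gives: 242·m + 34·c = 358;  34·m + 8·c = 55.
(Σwᵢ·t·t = 242, Σwᵢ·t = 34, Σwᵢ·1 = 8, Σwᵢ·t·v = 358, Σwᵢ·v = 55.)
Determinant 242·8 − 34² = 780.
m = (358·8 − 34·55)/780 = 497/390; c = (242·55 − 34·358)/780 = 569/390.

c = 1.459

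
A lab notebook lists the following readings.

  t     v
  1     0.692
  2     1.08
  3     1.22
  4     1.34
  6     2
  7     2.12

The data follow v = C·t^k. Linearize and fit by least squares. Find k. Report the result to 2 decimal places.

Taking logs, ln v = k·ln t + ln C, so regress ln v on ln t.
XᵀX = [[10.6062, 6.9157]; [6.9157, 6]], rhs = [3.3817, 1.6449]ᵀ  (here Σln t = 6.9157, Σ(ln t)² = 10.6062, Σln v = 1.6449, Σln t·ln v = 3.3817).
Δ = 10.6062·6 − (6.9157)² = 15.8099; k = (3.3817·6 − 6.9157·1.6449)/15.8099 = 0.56386, ln C = (10.6062·1.6449 − 6.9157·3.3817)/15.8099 = -0.37577.

k = 0.56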